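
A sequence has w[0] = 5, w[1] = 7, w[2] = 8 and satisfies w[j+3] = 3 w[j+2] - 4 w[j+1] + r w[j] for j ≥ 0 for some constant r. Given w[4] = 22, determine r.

3

w[3] = -4 + 5r
w[4] = -44 + 22r
So -44 + 22r = 22, giving r = 3.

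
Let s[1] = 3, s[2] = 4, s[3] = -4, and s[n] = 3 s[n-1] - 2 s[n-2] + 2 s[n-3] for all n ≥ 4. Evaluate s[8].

-386

s[4] = 3(-4) - 2(4) + 2(3) = -14
s[5] = 3(-14) - 2(-4) + 2(4) = -26
s[6] = 3(-26) - 2(-14) + 2(-4) = -58
s[7] = 3(-58) - 2(-26) + 2(-14) = -150
s[8] = 3(-150) - 2(-58) + 2(-26) = -386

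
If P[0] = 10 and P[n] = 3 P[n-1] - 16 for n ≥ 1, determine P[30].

The fixed point is -16/(1 - 3) = 8, so P[n] - 8 = 3(P[n-1] - 8).
Hence P[n] = 2·3^n + 8.
P[30] = 2·3^{30} + 8 = 2·205891132094649 + 8 = 411782264189306.

411782264189306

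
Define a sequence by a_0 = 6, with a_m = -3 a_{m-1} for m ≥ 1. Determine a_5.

-1458

a_1 = -3·6 = -18
a_2 = -3·(-18) = 54
a_3 = -3·54 = -162
a_4 = -3·(-162) = 486
a_5 = -3·486 = -1458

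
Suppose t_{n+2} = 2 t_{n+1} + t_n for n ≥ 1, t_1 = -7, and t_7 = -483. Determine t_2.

Let t_2 = v.
t_3 = -7 + 2v
t_4 = -14 + 5v
t_5 = -35 + 12v
t_6 = -84 + 29v
t_7 = -203 + 70v
So -203 + 70v = -483, giving v = -4.

-4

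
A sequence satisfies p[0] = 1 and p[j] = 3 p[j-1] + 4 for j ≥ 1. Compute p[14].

14348905

The fixed point is 4/(1 - 3) = -2, so p[j] + 2 = 3(p[j-1] + 2).
Hence p[j] = 3·3^j - 2.
p[14] = 3·3^{14} - 2 = 3·4782969 - 2 = 14348905.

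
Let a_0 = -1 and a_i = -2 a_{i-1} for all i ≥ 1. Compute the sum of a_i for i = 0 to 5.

a_1 = -2·(-1) = 2
a_2 = -2·2 = -4
a_3 = -2·(-4) = 8
a_4 = -2·8 = -16
a_5 = -2·(-16) = 32
Sum = (-1) + 2 + (-4) + 8 + (-16) + 32 = 21

21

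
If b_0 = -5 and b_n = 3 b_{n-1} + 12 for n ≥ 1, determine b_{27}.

The fixed point is 12/(1 - 3) = -6, so b_n + 6 = 3(b_{n-1} + 6).
Hence b_n = 1·3^n - 6.
b_{27} = 1·3^{27} - 6 = 1·7625597484987 - 6 = 7625597484981.

7625597484981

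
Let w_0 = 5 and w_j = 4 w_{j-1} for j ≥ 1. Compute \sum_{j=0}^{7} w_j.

w_1 = 4(5) = 20
w_2 = 4(20) = 80
w_3 = 4(80) = 320
w_4 = 4(320) = 1280
w_5 = 4(1280) = 5120
w_6 = 4(5120) = 20480
w_7 = 4(20480) = 81920
Sum = 5 + 20 + 80 + 320 + 1280 + 5120 + 20480 + 81920 = 109225

109225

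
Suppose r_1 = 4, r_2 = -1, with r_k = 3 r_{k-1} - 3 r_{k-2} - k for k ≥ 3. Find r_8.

r_3 = 3*(-1) - 3*4 - 3 = -18
r_4 = 3*(-18) - 3*(-1) - 4 = -55
r_5 = 3*(-55) - 3*(-18) - 5 = -116
r_6 = 3*(-116) - 3*(-55) - 6 = -189
r_7 = 3*(-189) - 3*(-116) - 7 = -226
r_8 = 3*(-226) - 3*(-189) - 8 = -119

-119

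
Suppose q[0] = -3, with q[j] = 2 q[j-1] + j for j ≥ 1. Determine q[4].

-22

q[1] = 2·(-3) + 1 = -5
q[2] = 2·(-5) + 2 = -8
q[3] = 2·(-8) + 3 = -13
q[4] = 2·(-13) + 4 = -22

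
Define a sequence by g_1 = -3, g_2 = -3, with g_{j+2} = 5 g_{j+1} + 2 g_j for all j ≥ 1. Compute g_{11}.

g_3 = 5(-3) + 2(-3) = -21
g_4 = 5(-21) + 2(-3) = -111
g_5 = 5(-111) + 2(-21) = -597
g_6 = 5(-597) + 2(-111) = -3207
g_7 = 5(-3207) + 2(-597) = -17229
g_8 = 5(-17229) + 2(-3207) = -92559
g_9 = 5(-92559) + 2(-17229) = -497253
g_{10} = 5(-497253) + 2(-92559) = -2671383
g_{11} = 5(-2671383) + 2(-497253) = -14351421

-14351421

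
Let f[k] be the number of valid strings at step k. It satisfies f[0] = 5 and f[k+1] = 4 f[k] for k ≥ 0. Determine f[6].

f[1] = 4·5 = 20
f[2] = 4·20 = 80
f[3] = 4·80 = 320
f[4] = 4·320 = 1280
f[5] = 4·1280 = 5120
f[6] = 4·5120 = 20480

20480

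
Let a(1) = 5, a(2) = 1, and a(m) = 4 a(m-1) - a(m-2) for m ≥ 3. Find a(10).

a(3) = 4*1 - 5 = -1
a(4) = 4*(-1) - 1 = -5
a(5) = 4*(-5) - (-1) = -19
a(6) = 4*(-19) - (-5) = -71
a(7) = 4*(-71) - (-19) = -265
a(8) = 4*(-265) - (-71) = -989
a(9) = 4*(-989) - (-265) = -3691
a(10) = 4*(-3691) - (-989) = -13775

-13775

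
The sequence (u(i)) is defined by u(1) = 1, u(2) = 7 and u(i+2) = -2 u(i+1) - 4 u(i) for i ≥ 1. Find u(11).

3584

u(3) = -2·7 - 4·1 = -18
u(4) = -2·(-18) - 4·7 = 8
u(5) = -2·8 - 4·(-18) = 56
u(6) = -2·56 - 4·8 = -144
u(7) = -2·(-144) - 4·56 = 64
u(8) = -2·64 - 4·(-144) = 448
u(9) = -2·448 - 4·64 = -1152
u(10) = -2·(-1152) - 4·448 = 512
u(11) = -2·512 - 4·(-1152) = 3584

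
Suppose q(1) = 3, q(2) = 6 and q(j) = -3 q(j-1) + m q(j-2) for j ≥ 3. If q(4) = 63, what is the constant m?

-3

q(3) = -18 + 3m
q(4) = 54 - 3m
So 54 - 3m = 63, giving m = -3.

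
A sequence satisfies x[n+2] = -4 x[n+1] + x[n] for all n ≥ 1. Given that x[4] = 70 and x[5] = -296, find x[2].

6

Rearranging, x[n-2] = x[n] + 4 x[n-1].
x[3] = -296 + 4*70 = -16
x[2] = 70 + 4*(-16) = 6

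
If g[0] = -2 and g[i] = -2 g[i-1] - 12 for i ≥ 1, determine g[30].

2147483644

The fixed point is -12/(1 + 2) = -4, so g[i] + 4 = -2(g[i-1] + 4).
Hence g[i] = 2·(-2)^i - 4.
g[30] = 2·(-2)^{30} - 4 = 2·1073741824 - 4 = 2147483644.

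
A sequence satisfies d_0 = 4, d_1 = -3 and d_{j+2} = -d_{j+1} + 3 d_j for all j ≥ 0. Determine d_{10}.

d_2 = -(-3) + 3(4) = 15
d_3 = -15 + 3(-3) = -24
d_4 = -(-24) + 3(15) = 69
d_5 = -69 + 3(-24) = -141
d_6 = -(-141) + 3(69) = 348
d_7 = -348 + 3(-141) = -771
d_8 = -(-771) + 3(348) = 1815
d_9 = -1815 + 3(-771) = -4128
d_{10} = -(-4128) + 3(1815) = 9573

9573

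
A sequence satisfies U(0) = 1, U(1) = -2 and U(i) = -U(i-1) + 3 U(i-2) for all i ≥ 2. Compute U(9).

U(2) = -(-2) + 3(1) = 5
U(3) = -5 + 3(-2) = -11
U(4) = -(-11) + 3(5) = 26
U(5) = -26 + 3(-11) = -59
U(6) = -(-59) + 3(26) = 137
U(7) = -137 + 3(-59) = -314
U(8) = -(-314) + 3(137) = 725
U(9) = -725 + 3(-314) = -1667

-1667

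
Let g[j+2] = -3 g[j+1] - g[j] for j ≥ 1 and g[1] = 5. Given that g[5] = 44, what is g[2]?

Let g[2] = z.
g[3] = -5 - 3z
g[4] = 15 + 8z
g[5] = -40 - 21z
So -40 - 21z = 44, giving z = -4.

-4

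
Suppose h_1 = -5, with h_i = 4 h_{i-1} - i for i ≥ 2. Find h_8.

h_2 = 4*(-5) - 2 = -22
h_3 = 4*(-22) - 3 = -91
h_4 = 4*(-91) - 4 = -368
h_5 = 4*(-368) - 5 = -1477
h_6 = 4*(-1477) - 6 = -5914
h_7 = 4*(-5914) - 7 = -23663
h_8 = 4*(-23663) - 8 = -94660

-94660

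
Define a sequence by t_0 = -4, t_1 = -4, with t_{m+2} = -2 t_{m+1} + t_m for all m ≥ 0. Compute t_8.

956

t_2 = -2*(-4) + (-4) = 4
t_3 = -2*4 + (-4) = -12
t_4 = -2*(-12) + 4 = 28
t_5 = -2*28 + (-12) = -68
t_6 = -2*(-68) + 28 = 164
t_7 = -2*164 + (-68) = -396
t_8 = -2*(-396) + 164 = 956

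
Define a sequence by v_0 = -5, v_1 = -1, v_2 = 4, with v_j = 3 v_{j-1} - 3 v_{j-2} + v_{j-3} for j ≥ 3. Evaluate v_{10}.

80

v_3 = 3*4 - 3*(-1) + (-5) = 10
v_4 = 3*10 - 3*4 + (-1) = 17
v_5 = 3*17 - 3*10 + 4 = 25
v_6 = 3*25 - 3*17 + 10 = 34
v_7 = 3*34 - 3*25 + 17 = 44
v_8 = 3*44 - 3*34 + 25 = 55
v_9 = 3*55 - 3*44 + 34 = 67
v_{10} = 3*67 - 3*55 + 44 = 80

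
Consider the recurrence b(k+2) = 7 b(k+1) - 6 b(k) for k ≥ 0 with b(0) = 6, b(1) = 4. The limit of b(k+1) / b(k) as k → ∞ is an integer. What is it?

The characteristic equation is r^2 - 7r + 6 = 0, which factors as (r - 6)(r - 1) = 0.
So the roots are 6 and 1. Since |6| > |1| and the coefficient of 6^k is non-zero, the ratio tends to 6.

6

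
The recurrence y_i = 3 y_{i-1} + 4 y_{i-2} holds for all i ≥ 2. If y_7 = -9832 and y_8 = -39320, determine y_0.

Rearranging, y_{i-2} = (y_i - 3 y_{i-1}) / 4.
y_6 = (-39320 - 3*(-9832)) / 4 = -9824/4 = -2456
y_5 = (-9832 - 3*(-2456)) / 4 = -2464/4 = -616
y_4 = (-2456 - 3*(-616)) / 4 = -608/4 = -152
y_3 = (-616 - 3*(-152)) / 4 = -160/4 = -40
y_2 = (-152 - 3*(-40)) / 4 = -32/4 = -8
y_1 = (-40 - 3*(-8)) / 4 = -16/4 = -4
y_0 = (-8 - 3*(-4)) / 4 = 4/4 = 1

1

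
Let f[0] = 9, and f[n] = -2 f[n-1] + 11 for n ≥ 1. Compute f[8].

f[1] = -2*9 + 11 = -7
f[2] = -2*(-7) + 11 = 25
f[3] = -2*25 + 11 = -39
f[4] = -2*(-39) + 11 = 89
f[5] = -2*89 + 11 = -167
f[6] = -2*(-167) + 11 = 345
f[7] = -2*345 + 11 = -679
f[8] = -2*(-679) + 11 = 1369

1369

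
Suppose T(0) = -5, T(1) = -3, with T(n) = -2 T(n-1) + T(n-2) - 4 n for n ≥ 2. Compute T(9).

1037

T(2) = -2(-3) + (-5) - 8 = -7
T(3) = -2(-7) + (-3) - 12 = -1
T(4) = -2(-1) + (-7) - 16 = -21
T(5) = -2(-21) + (-1) - 20 = 21
T(6) = -2(21) + (-21) - 24 = -87
T(7) = -2(-87) + 21 - 28 = 167
T(8) = -2(167) + (-87) - 32 = -453
T(9) = -2(-453) + 167 - 36 = 1037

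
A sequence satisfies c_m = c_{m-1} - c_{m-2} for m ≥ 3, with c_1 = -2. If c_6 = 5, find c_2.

Let c_2 = y.
c_3 = 2 + y
c_4 = 2
c_5 = -y
c_6 = -2 - y
So -2 - y = 5, giving y = -7.

-7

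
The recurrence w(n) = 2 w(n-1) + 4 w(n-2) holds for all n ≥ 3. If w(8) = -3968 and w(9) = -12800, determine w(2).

Rearranging, w(n-2) = (w(n) - 2 w(n-1)) / 4.
w(7) = (-12800 - 2*(-3968)) / 4 = -4864/4 = -1216
w(6) = (-3968 - 2*(-1216)) / 4 = -1536/4 = -384
w(5) = (-1216 - 2*(-384)) / 4 = -448/4 = -112
w(4) = (-384 - 2*(-112)) / 4 = -160/4 = -40
w(3) = (-112 - 2*(-40)) / 4 = -32/4 = -8
w(2) = (-40 - 2*(-8)) / 4 = -24/4 = -6

-6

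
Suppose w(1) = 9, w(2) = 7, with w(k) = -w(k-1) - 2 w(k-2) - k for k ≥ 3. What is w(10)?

w(3) = -7 - 2(9) - 3 = -28
w(4) = -(-28) - 2(7) - 4 = 10
w(5) = -10 - 2(-28) - 5 = 41
w(6) = -41 - 2(10) - 6 = -67
w(7) = -(-67) - 2(41) - 7 = -22
w(8) = -(-22) - 2(-67) - 8 = 148
w(9) = -148 - 2(-22) - 9 = -113
w(10) = -(-113) - 2(148) - 10 = -193

-193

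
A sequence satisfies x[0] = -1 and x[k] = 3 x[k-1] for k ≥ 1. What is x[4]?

-81

x[1] = 3*(-1) = -3
x[2] = 3*(-3) = -9
x[3] = 3*(-9) = -27
x[4] = 3*(-27) = -81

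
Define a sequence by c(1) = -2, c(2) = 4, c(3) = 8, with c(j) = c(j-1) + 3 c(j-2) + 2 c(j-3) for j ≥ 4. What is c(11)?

c(4) = 8 + 3·4 + 2·(-2) = 16
c(5) = 16 + 3·8 + 2·4 = 48
c(6) = 48 + 3·16 + 2·8 = 112
c(7) = 112 + 3·48 + 2·16 = 288
c(8) = 288 + 3·112 + 2·48 = 720
c(9) = 720 + 3·288 + 2·112 = 1808
c(10) = 1808 + 3·720 + 2·288 = 4544
c(11) = 4544 + 3·1808 + 2·720 = 11408

11408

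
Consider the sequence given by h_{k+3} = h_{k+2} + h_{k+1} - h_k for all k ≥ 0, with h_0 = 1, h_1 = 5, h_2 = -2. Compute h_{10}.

h_3 = (-2) + 5 - 1 = 2
h_4 = 2 + (-2) - 5 = -5
h_5 = (-5) + 2 - (-2) = -1
h_6 = (-1) + (-5) - 2 = -8
h_7 = (-8) + (-1) - (-5) = -4
h_8 = (-4) + (-8) - (-1) = -11
h_9 = (-11) + (-4) - (-8) = -7
h_{10} = (-7) + (-11) - (-4) = -14

-14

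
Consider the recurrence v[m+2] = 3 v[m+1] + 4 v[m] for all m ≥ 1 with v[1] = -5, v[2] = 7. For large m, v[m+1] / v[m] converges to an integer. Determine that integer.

4

The characteristic equation is r^2 - 3r - 4 = 0, which factors as (r - 4)(r + 1) = 0.
So the roots are 4 and -1. Since |4| > |-1| and the coefficient of 4^m is non-zero, the ratio tends to 4.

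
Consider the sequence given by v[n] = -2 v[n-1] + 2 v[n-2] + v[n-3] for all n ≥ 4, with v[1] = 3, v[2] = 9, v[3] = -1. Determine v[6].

123

v[4] = -2·(-1) + 2·9 + 3 = 23
v[5] = -2·23 + 2·(-1) + 9 = -39
v[6] = -2·(-39) + 2·23 + (-1) = 123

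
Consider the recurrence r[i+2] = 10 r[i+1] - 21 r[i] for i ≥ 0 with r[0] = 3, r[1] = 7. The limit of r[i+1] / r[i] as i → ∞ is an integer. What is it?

The characteristic equation is r^2 - 10r + 21 = 0, which factors as (r - 7)(r - 3) = 0.
So the roots are 7 and 3. Since |7| > |3| and the coefficient of 7^i is non-zero, the ratio tends to 7.

7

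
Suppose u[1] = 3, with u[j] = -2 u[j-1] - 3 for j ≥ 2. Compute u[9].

u[2] = -2·3 - 3 = -9
u[3] = -2·(-9) - 3 = 15
u[4] = -2·15 - 3 = -33
u[5] = -2·(-33) - 3 = 63
u[6] = -2·63 - 3 = -129
u[7] = -2·(-129) - 3 = 255
u[8] = -2·255 - 3 = -513
u[9] = -2·(-513) - 3 = 1023

1023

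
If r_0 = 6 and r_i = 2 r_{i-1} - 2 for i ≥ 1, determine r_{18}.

1048578

The fixed point is -2/(1 - 2) = 2, so r_i - 2 = 2(r_{i-1} - 2).
Hence r_i = 4·2^i + 2.
r_{18} = 4·2^{18} + 2 = 4·262144 + 2 = 1048578.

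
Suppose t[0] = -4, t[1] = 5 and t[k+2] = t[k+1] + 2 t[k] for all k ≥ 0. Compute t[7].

t[2] = 5 + 2(-4) = -3
t[3] = (-3) + 2(5) = 7
t[4] = 7 + 2(-3) = 1
t[5] = 1 + 2(7) = 15
t[6] = 15 + 2(1) = 17
t[7] = 17 + 2(15) = 47

47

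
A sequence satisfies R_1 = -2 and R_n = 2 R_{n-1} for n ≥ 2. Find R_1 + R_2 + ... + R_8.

R_2 = 2(-2) = -4
R_3 = 2(-4) = -8
R_4 = 2(-8) = -16
R_5 = 2(-16) = -32
R_6 = 2(-32) = -64
R_7 = 2(-64) = -128
R_8 = 2(-128) = -256
Sum = (-2) + (-4) + (-8) + (-16) + (-32) + (-64) + (-128) + (-256) = -510

-510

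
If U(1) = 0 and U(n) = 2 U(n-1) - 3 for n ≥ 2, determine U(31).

The fixed point is -3/(1 - 2) = 3, so U(n) - 3 = 2(U(n-1) - 3).
Hence U(n) = -3·2^{n-1} + 3.
U(31) = -3·2^{30} + 3 = -3·1073741824 + 3 = -3221225469.

-3221225469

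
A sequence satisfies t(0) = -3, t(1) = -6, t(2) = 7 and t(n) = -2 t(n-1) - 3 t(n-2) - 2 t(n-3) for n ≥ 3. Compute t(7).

-62

t(3) = -2*7 - 3*(-6) - 2*(-3) = 10
t(4) = -2*10 - 3*7 - 2*(-6) = -29
t(5) = -2*(-29) - 3*10 - 2*7 = 14
t(6) = -2*14 - 3*(-29) - 2*10 = 39
t(7) = -2*39 - 3*14 - 2*(-29) = -62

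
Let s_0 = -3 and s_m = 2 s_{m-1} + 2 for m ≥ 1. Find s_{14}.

The fixed point is 2/(1 - 2) = -2, so s_m + 2 = 2(s_{m-1} + 2).
Hence s_m = -1·2^m - 2.
s_{14} = -1·2^{14} - 2 = -1·16384 - 2 = -16386.

-16386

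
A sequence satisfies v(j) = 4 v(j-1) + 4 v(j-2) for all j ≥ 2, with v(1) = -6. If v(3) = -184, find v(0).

Let v(0) = x.
v(2) = -24 + 4x
v(3) = -120 + 16x
So -120 + 16x = -184, giving x = -4.

-4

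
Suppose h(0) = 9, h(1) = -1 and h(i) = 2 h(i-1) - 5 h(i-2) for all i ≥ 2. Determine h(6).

833

h(2) = 2*(-1) - 5*9 = -47
h(3) = 2*(-47) - 5*(-1) = -89
h(4) = 2*(-89) - 5*(-47) = 57
h(5) = 2*57 - 5*(-89) = 559
h(6) = 2*559 - 5*57 = 833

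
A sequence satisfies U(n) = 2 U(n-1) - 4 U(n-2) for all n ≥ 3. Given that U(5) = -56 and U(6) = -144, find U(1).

-1

Rearranging, U(n-2) = (U(n) - 2 U(n-1)) / -4.
U(4) = (-144 - 2·(-56)) / -4 = -32/-4 = 8
U(3) = (-56 - 2·8) / -4 = -72/-4 = 18
U(2) = (8 - 2·18) / -4 = -28/-4 = 7
U(1) = (18 - 2·7) / -4 = 4/-4 = -1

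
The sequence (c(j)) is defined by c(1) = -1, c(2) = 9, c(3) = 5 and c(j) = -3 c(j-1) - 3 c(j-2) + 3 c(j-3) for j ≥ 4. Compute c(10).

8721

c(4) = -3*5 - 3*9 + 3*(-1) = -45
c(5) = -3*(-45) - 3*5 + 3*9 = 147
c(6) = -3*147 - 3*(-45) + 3*5 = -291
c(7) = -3*(-291) - 3*147 + 3*(-45) = 297
c(8) = -3*297 - 3*(-291) + 3*147 = 423
c(9) = -3*423 - 3*297 + 3*(-291) = -3033
c(10) = -3*(-3033) - 3*423 + 3*297 = 8721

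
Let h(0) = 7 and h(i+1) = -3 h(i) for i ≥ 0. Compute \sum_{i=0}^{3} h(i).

-140

h(1) = -3·7 = -21
h(2) = -3·(-21) = 63
h(3) = -3·63 = -189
Sum = 7 + (-21) + 63 + (-189) = -140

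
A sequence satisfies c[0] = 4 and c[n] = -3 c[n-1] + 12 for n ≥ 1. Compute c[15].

The fixed point is 12/(1 + 3) = 3, so c[n] - 3 = -3(c[n-1] - 3).
Hence c[n] = 1·(-3)^n + 3.
c[15] = 1·(-3)^{15} + 3 = 1·-14348907 + 3 = -14348904.

-14348904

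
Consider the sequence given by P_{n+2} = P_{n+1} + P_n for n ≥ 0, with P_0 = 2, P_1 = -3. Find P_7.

P_2 = (-3) + 2 = -1
P_3 = (-1) + (-3) = -4
P_4 = (-4) + (-1) = -5
P_5 = (-5) + (-4) = -9
P_6 = (-9) + (-5) = -14
P_7 = (-14) + (-9) = -23

-23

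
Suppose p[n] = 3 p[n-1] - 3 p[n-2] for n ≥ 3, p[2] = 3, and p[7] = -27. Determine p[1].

1

Let p[1] = x.
p[3] = 9 - 3x
p[4] = 18 - 9x
p[5] = 27 - 18x
p[6] = 27 - 27x
p[7] = -27x
So -27x = -27, giving x = 1.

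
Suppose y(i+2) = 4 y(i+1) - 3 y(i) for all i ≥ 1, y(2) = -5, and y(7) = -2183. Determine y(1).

1

Let y(1) = x.
y(3) = -20 - 3x
y(4) = -65 - 12x
y(5) = -200 - 39x
y(6) = -605 - 120x
y(7) = -1820 - 363x
So -1820 - 363x = -2183, giving x = 1.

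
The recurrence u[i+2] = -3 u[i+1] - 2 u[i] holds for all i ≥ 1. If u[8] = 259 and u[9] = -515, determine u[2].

7

Rearranging, u[i-2] = (u[i] + 3 u[i-1]) / -2.
u[7] = (-515 + 3*259) / -2 = 262/-2 = -131
u[6] = (259 + 3*(-131)) / -2 = -134/-2 = 67
u[5] = (-131 + 3*67) / -2 = 70/-2 = -35
u[4] = (67 + 3*(-35)) / -2 = -38/-2 = 19
u[3] = (-35 + 3*19) / -2 = 22/-2 = -11
u[2] = (19 + 3*(-11)) / -2 = -14/-2 = 7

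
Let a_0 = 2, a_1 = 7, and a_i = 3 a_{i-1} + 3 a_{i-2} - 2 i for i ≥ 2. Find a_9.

243432

a_2 = 3*7 + 3*2 - 4 = 23
a_3 = 3*23 + 3*7 - 6 = 84
a_4 = 3*84 + 3*23 - 8 = 313
a_5 = 3*313 + 3*84 - 10 = 1181
a_6 = 3*1181 + 3*313 - 12 = 4470
a_7 = 3*4470 + 3*1181 - 14 = 16939
a_8 = 3*16939 + 3*4470 - 16 = 64211
a_9 = 3*64211 + 3*16939 - 18 = 243432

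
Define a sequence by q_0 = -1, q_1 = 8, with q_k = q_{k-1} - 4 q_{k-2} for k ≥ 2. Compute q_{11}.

q_2 = 8 - 4·(-1) = 12
q_3 = 12 - 4·8 = -20
q_4 = (-20) - 4·12 = -68
q_5 = (-68) - 4·(-20) = 12
q_6 = 12 - 4·(-68) = 284
q_7 = 284 - 4·12 = 236
q_8 = 236 - 4·284 = -900
q_9 = (-900) - 4·236 = -1844
q_{10} = (-1844) - 4·(-900) = 1756
q_{11} = 1756 - 4·(-1844) = 9132

9132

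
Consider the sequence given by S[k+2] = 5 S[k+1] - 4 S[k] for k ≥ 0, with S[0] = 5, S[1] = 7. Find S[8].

S[2] = 5·7 - 4·5 = 15
S[3] = 5·15 - 4·7 = 47
S[4] = 5·47 - 4·15 = 175
S[5] = 5·175 - 4·47 = 687
S[6] = 5·687 - 4·175 = 2735
S[7] = 5·2735 - 4·687 = 10927
S[8] = 5·10927 - 4·2735 = 43695

43695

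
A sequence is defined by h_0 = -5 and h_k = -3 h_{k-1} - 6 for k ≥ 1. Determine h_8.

-22965

h_1 = -3(-5) - 6 = 9
h_2 = -3(9) - 6 = -33
h_3 = -3(-33) - 6 = 93
h_4 = -3(93) - 6 = -285
h_5 = -3(-285) - 6 = 849
h_6 = -3(849) - 6 = -2553
h_7 = -3(-2553) - 6 = 7653
h_8 = -3(7653) - 6 = -22965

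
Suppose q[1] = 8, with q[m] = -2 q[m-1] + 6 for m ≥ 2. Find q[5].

q[2] = -2·8 + 6 = -10
q[3] = -2·(-10) + 6 = 26
q[4] = -2·26 + 6 = -46
q[5] = -2·(-46) + 6 = 98

98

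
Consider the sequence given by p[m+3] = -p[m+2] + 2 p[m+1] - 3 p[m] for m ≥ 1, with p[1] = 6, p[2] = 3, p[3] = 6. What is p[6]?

-75

p[4] = -6 + 2(3) - 3(6) = -18
p[5] = -(-18) + 2(6) - 3(3) = 21
p[6] = -21 + 2(-18) - 3(6) = -75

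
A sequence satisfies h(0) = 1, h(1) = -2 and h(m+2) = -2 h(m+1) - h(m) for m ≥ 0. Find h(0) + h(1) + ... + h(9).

h(2) = -2*(-2) - 1 = 3
h(3) = -2*3 - (-2) = -4
h(4) = -2*(-4) - 3 = 5
h(5) = -2*5 - (-4) = -6
h(6) = -2*(-6) - 5 = 7
h(7) = -2*7 - (-6) = -8
h(8) = -2*(-8) - 7 = 9
h(9) = -2*9 - (-8) = -10
Sum = 1 + (-2) + 3 + (-4) + 5 + (-6) + 7 + (-8) + 9 + (-10) = -5

-5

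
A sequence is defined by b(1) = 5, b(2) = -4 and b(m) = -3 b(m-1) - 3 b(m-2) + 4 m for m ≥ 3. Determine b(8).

164

b(3) = -3(-4) - 3(5) + 12 = 9
b(4) = -3(9) - 3(-4) + 16 = 1
b(5) = -3(1) - 3(9) + 20 = -10
b(6) = -3(-10) - 3(1) + 24 = 51
b(7) = -3(51) - 3(-10) + 28 = -95
b(8) = -3(-95) - 3(51) + 32 = 164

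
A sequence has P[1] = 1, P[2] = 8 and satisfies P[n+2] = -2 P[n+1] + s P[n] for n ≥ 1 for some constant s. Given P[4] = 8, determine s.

P[3] = -16 + s
P[4] = 32 + 6s
So 32 + 6s = 8, giving s = -4.

-4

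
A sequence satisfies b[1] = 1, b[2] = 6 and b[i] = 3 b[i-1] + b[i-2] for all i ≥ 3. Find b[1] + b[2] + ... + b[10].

117245

b[3] = 3(6) + 1 = 19
b[4] = 3(19) + 6 = 63
b[5] = 3(63) + 19 = 208
b[6] = 3(208) + 63 = 687
b[7] = 3(687) + 208 = 2269
b[8] = 3(2269) + 687 = 7494
b[9] = 3(7494) + 2269 = 24751
b[10] = 3(24751) + 7494 = 81747
Sum = 1 + 6 + 19 + 63 + 208 + 687 + 2269 + 7494 + 24751 + 81747 = 117245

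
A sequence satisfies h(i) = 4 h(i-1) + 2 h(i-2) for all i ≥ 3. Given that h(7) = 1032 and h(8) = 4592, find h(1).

Rearranging, h(i-2) = (h(i) - 4 h(i-1)) / 2.
h(6) = (4592 - 4(1032)) / 2 = 464/2 = 232
h(5) = (1032 - 4(232)) / 2 = 104/2 = 52
h(4) = (232 - 4(52)) / 2 = 24/2 = 12
h(3) = (52 - 4(12)) / 2 = 4/2 = 2
h(2) = (12 - 4(2)) / 2 = 4/2 = 2
h(1) = (2 - 4(2)) / 2 = -6/2 = -3

-3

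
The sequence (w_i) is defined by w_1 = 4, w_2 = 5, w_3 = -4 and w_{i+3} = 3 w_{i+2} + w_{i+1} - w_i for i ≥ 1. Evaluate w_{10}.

w_4 = 3(-4) + 5 - 4 = -11
w_5 = 3(-11) + (-4) - 5 = -42
w_6 = 3(-42) + (-11) - (-4) = -133
w_7 = 3(-133) + (-42) - (-11) = -430
w_8 = 3(-430) + (-133) - (-42) = -1381
w_9 = 3(-1381) + (-430) - (-133) = -4440
w_{10} = 3(-4440) + (-1381) - (-430) = -14271

-14271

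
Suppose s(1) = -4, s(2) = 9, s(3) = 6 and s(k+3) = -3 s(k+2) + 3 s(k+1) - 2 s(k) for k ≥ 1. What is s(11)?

-176103

s(4) = -3(6) + 3(9) - 2(-4) = 17
s(5) = -3(17) + 3(6) - 2(9) = -51
s(6) = -3(-51) + 3(17) - 2(6) = 192
s(7) = -3(192) + 3(-51) - 2(17) = -763
s(8) = -3(-763) + 3(192) - 2(-51) = 2967
s(9) = -3(2967) + 3(-763) - 2(192) = -11574
s(10) = -3(-11574) + 3(2967) - 2(-763) = 45149
s(11) = -3(45149) + 3(-11574) - 2(2967) = -176103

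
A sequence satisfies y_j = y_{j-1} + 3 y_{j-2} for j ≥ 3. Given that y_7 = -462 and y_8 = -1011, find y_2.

Rearranging, y_{j-2} = (y_j - y_{j-1}) / 3.
y_6 = (-1011 - (-462)) / 3 = -549/3 = -183
y_5 = (-462 - (-183)) / 3 = -279/3 = -93
y_4 = (-183 - (-93)) / 3 = -90/3 = -30
y_3 = (-93 - (-30)) / 3 = -63/3 = -21
y_2 = (-30 - (-21)) / 3 = -9/3 = -3

-3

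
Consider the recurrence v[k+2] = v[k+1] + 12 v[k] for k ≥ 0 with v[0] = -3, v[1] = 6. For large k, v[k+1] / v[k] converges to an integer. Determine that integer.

4

The characteristic equation is r^2 - r - 12 = 0, which factors as (r - 4)(r + 3) = 0.
So the roots are 4 and -3. Since |4| > |-3| and the coefficient of 4^k is non-zero, the ratio tends to 4.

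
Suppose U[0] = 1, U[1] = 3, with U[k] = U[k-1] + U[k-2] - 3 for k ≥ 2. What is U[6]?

-7

U[2] = 3 + 1 - 3 = 1
U[3] = 1 + 3 - 3 = 1
U[4] = 1 + 1 - 3 = -1
U[5] = (-1) + 1 - 3 = -3
U[6] = (-3) + (-1) - 3 = -7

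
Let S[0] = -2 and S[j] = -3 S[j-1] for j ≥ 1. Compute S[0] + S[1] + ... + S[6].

-1094

S[1] = -3(-2) = 6
S[2] = -3(6) = -18
S[3] = -3(-18) = 54
S[4] = -3(54) = -162
S[5] = -3(-162) = 486
S[6] = -3(486) = -1458
Sum = (-2) + 6 + (-18) + 54 + (-162) + 486 + (-1458) = -1094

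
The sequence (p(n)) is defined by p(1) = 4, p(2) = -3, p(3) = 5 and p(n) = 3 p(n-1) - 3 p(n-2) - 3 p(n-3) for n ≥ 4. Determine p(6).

p(4) = 3·5 - 3·(-3) - 3·4 = 12
p(5) = 3·12 - 3·5 - 3·(-3) = 30
p(6) = 3·30 - 3·12 - 3·5 = 39

39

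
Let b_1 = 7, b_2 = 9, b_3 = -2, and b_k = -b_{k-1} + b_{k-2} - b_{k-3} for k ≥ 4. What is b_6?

b_4 = -(-2) + 9 - 7 = 4
b_5 = -4 + (-2) - 9 = -15
b_6 = -(-15) + 4 - (-2) = 21

21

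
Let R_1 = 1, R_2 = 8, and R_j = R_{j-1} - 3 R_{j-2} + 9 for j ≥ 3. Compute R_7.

R_3 = 8 - 3·1 + 9 = 14
R_4 = 14 - 3·8 + 9 = -1
R_5 = (-1) - 3·14 + 9 = -34
R_6 = (-34) - 3·(-1) + 9 = -22
R_7 = (-22) - 3·(-34) + 9 = 89

89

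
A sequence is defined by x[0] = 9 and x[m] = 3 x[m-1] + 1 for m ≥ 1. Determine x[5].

2308

x[1] = 3(9) + 1 = 28
x[2] = 3(28) + 1 = 85
x[3] = 3(85) + 1 = 256
x[4] = 3(256) + 1 = 769
x[5] = 3(769) + 1 = 2308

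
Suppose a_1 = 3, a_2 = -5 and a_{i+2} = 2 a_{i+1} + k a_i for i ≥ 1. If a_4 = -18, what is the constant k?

2

a_3 = -10 + 3k
a_4 = -20 + k
So -20 + k = -18, giving k = 2.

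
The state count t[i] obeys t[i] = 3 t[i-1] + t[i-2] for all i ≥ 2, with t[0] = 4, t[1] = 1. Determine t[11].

t[2] = 3*1 + 4 = 7
t[3] = 3*7 + 1 = 22
t[4] = 3*22 + 7 = 73
t[5] = 3*73 + 22 = 241
t[6] = 3*241 + 73 = 796
t[7] = 3*796 + 241 = 2629
t[8] = 3*2629 + 796 = 8683
t[9] = 3*8683 + 2629 = 28678
t[10] = 3*28678 + 8683 = 94717
t[11] = 3*94717 + 28678 = 312829

312829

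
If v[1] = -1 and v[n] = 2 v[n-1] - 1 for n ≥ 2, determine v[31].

The fixed point is -1/(1 - 2) = 1, so v[n] - 1 = 2(v[n-1] - 1).
Hence v[n] = -2·2^{n-1} + 1.
v[31] = -2·2^{30} + 1 = -2·1073741824 + 1 = -2147483647.

-2147483647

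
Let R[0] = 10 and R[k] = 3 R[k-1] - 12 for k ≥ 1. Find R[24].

The fixed point is -12/(1 - 3) = 6, so R[k] - 6 = 3(R[k-1] - 6).
Hence R[k] = 4·3^k + 6.
R[24] = 4·3^{24} + 6 = 4·282429536481 + 6 = 1129718145930.

1129718145930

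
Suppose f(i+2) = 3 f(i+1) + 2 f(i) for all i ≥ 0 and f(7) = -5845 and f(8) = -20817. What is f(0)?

3

Rearranging, f(i-2) = (f(i) - 3 f(i-1)) / 2.
f(6) = (-20817 - 3(-5845)) / 2 = -3282/2 = -1641
f(5) = (-5845 - 3(-1641)) / 2 = -922/2 = -461
f(4) = (-1641 - 3(-461)) / 2 = -258/2 = -129
f(3) = (-461 - 3(-129)) / 2 = -74/2 = -37
f(2) = (-129 - 3(-37)) / 2 = -18/2 = -9
f(1) = (-37 - 3(-9)) / 2 = -10/2 = -5
f(0) = (-9 - 3(-5)) / 2 = 6/2 = 3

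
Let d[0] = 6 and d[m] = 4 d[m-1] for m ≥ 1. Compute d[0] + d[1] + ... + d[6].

d[1] = 4·6 = 24
d[2] = 4·24 = 96
d[3] = 4·96 = 384
d[4] = 4·384 = 1536
d[5] = 4·1536 = 6144
d[6] = 4·6144 = 24576
Sum = 6 + 24 + 96 + 384 + 1536 + 6144 + 24576 = 32766

32766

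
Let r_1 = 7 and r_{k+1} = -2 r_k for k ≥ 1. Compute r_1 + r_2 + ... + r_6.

r_2 = -2*7 = -14
r_3 = -2*(-14) = 28
r_4 = -2*28 = -56
r_5 = -2*(-56) = 112
r_6 = -2*112 = -224
Sum = 7 + (-14) + 28 + (-56) + 112 + (-224) = -147

-147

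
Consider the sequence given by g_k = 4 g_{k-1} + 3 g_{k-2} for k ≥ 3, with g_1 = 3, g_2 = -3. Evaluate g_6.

-435

g_3 = 4*(-3) + 3*3 = -3
g_4 = 4*(-3) + 3*(-3) = -21
g_5 = 4*(-21) + 3*(-3) = -93
g_6 = 4*(-93) + 3*(-21) = -435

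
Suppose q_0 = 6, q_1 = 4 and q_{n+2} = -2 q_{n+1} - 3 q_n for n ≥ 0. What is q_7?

q_2 = -2·4 - 3·6 = -26
q_3 = -2·(-26) - 3·4 = 40
q_4 = -2·40 - 3·(-26) = -2
q_5 = -2·(-2) - 3·40 = -116
q_6 = -2·(-116) - 3·(-2) = 238
q_7 = -2·238 - 3·(-116) = -128

-128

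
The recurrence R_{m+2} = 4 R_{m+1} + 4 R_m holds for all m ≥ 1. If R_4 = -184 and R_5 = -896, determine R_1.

-4

Rearranging, R_{m-2} = (R_m - 4 R_{m-1}) / 4.
R_3 = (-896 - 4(-184)) / 4 = -160/4 = -40
R_2 = (-184 - 4(-40)) / 4 = -24/4 = -6
R_1 = (-40 - 4(-6)) / 4 = -16/4 = -4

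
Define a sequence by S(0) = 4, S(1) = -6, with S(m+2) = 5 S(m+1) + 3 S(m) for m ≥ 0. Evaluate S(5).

S(2) = 5·(-6) + 3·4 = -18
S(3) = 5·(-18) + 3·(-6) = -108
S(4) = 5·(-108) + 3·(-18) = -594
S(5) = 5·(-594) + 3·(-108) = -3294

-3294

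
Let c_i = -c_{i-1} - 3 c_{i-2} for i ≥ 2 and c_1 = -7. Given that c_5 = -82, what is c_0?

5

Let c_0 = w.
c_2 = 7 - 3w
c_3 = 14 + 3w
c_4 = -35 + 6w
c_5 = -7 - 15w
So -7 - 15w = -82, giving w = 5.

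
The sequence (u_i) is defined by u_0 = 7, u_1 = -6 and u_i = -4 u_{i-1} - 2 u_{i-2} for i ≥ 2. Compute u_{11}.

-493504

u_2 = -4*(-6) - 2*7 = 10
u_3 = -4*10 - 2*(-6) = -28
u_4 = -4*(-28) - 2*10 = 92
u_5 = -4*92 - 2*(-28) = -312
u_6 = -4*(-312) - 2*92 = 1064
u_7 = -4*1064 - 2*(-312) = -3632
u_8 = -4*(-3632) - 2*1064 = 12400
u_9 = -4*12400 - 2*(-3632) = -42336
u_{10} = -4*(-42336) - 2*12400 = 144544
u_{11} = -4*144544 - 2*(-42336) = -493504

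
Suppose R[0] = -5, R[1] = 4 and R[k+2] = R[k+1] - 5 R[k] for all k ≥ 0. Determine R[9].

-8111

R[2] = 4 - 5(-5) = 29
R[3] = 29 - 5(4) = 9
R[4] = 9 - 5(29) = -136
R[5] = (-136) - 5(9) = -181
R[6] = (-181) - 5(-136) = 499
R[7] = 499 - 5(-181) = 1404
R[8] = 1404 - 5(499) = -1091
R[9] = (-1091) - 5(1404) = -8111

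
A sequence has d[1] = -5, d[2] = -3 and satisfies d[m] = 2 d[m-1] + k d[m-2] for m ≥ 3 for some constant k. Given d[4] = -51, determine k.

3

d[3] = -6 - 5k
d[4] = -12 - 13k
So -12 - 13k = -51, giving k = 3.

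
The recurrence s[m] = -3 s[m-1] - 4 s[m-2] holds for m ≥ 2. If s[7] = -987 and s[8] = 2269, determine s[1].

Rearranging, s[m-2] = (s[m] + 3 s[m-1]) / -4.
s[6] = (2269 + 3*(-987)) / -4 = -692/-4 = 173
s[5] = (-987 + 3*173) / -4 = -468/-4 = 117
s[4] = (173 + 3*117) / -4 = 524/-4 = -131
s[3] = (117 + 3*(-131)) / -4 = -276/-4 = 69
s[2] = (-131 + 3*69) / -4 = 76/-4 = -19
s[1] = (69 + 3*(-19)) / -4 = 12/-4 = -3

-3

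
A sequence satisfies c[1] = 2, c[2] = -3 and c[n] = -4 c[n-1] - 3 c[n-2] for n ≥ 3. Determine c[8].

c[3] = -4*(-3) - 3*2 = 6
c[4] = -4*6 - 3*(-3) = -15
c[5] = -4*(-15) - 3*6 = 42
c[6] = -4*42 - 3*(-15) = -123
c[7] = -4*(-123) - 3*42 = 366
c[8] = -4*366 - 3*(-123) = -1095

-1095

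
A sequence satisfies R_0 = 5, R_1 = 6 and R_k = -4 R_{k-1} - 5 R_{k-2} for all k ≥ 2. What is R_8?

2741

R_2 = -4*6 - 5*5 = -49
R_3 = -4*(-49) - 5*6 = 166
R_4 = -4*166 - 5*(-49) = -419
R_5 = -4*(-419) - 5*166 = 846
R_6 = -4*846 - 5*(-419) = -1289
R_7 = -4*(-1289) - 5*846 = 926
R_8 = -4*926 - 5*(-1289) = 2741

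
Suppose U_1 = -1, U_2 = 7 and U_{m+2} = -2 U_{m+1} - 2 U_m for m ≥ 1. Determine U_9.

-16

U_3 = -2·7 - 2·(-1) = -12
U_4 = -2·(-12) - 2·7 = 10
U_5 = -2·10 - 2·(-12) = 4
U_6 = -2·4 - 2·10 = -28
U_7 = -2·(-28) - 2·4 = 48
U_8 = -2·48 - 2·(-28) = -40
U_9 = -2·(-40) - 2·48 = -16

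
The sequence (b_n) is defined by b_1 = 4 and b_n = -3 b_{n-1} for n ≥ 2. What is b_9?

b_2 = -3(4) = -12
b_3 = -3(-12) = 36
b_4 = -3(36) = -108
b_5 = -3(-108) = 324
b_6 = -3(324) = -972
b_7 = -3(-972) = 2916
b_8 = -3(2916) = -8748
b_9 = -3(-8748) = 26244

26244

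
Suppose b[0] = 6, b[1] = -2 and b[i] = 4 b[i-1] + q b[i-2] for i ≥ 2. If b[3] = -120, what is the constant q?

-4

b[2] = -8 + 6q
b[3] = -32 + 22q
So -32 + 22q = -120, giving q = -4.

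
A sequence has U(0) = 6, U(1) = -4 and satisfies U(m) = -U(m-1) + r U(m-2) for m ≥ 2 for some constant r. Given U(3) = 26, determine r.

-3

U(2) = 4 + 6r
U(3) = -4 - 10r
So -4 - 10r = 26, giving r = -3.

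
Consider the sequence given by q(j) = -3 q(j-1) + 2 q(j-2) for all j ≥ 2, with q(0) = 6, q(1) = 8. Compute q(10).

-368820

q(2) = -3·8 + 2·6 = -12
q(3) = -3·(-12) + 2·8 = 52
q(4) = -3·52 + 2·(-12) = -180
q(5) = -3·(-180) + 2·52 = 644
q(6) = -3·644 + 2·(-180) = -2292
q(7) = -3·(-2292) + 2·644 = 8164
q(8) = -3·8164 + 2·(-2292) = -29076
q(9) = -3·(-29076) + 2·8164 = 103556
q(10) = -3·103556 + 2·(-29076) = -368820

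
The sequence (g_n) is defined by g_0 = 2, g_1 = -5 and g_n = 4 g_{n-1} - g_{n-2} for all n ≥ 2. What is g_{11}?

g_2 = 4·(-5) - 2 = -22
g_3 = 4·(-22) - (-5) = -83
g_4 = 4·(-83) - (-22) = -310
g_5 = 4·(-310) - (-83) = -1157
g_6 = 4·(-1157) - (-310) = -4318
g_7 = 4·(-4318) - (-1157) = -16115
g_8 = 4·(-16115) - (-4318) = -60142
g_9 = 4·(-60142) - (-16115) = -224453
g_{10} = 4·(-224453) - (-60142) = -837670
g_{11} = 4·(-837670) - (-224453) = -3126227

-3126227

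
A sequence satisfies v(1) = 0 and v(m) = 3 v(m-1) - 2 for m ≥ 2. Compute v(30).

The fixed point is -2/(1 - 3) = 1, so v(m) - 1 = 3(v(m-1) - 1).
Hence v(m) = -1·3^{m-1} + 1.
v(30) = -1·3^{29} + 1 = -1·68630377364883 + 1 = -68630377364882.

-68630377364882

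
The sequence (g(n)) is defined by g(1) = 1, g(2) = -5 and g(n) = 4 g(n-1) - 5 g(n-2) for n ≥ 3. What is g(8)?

g(3) = 4*(-5) - 5*1 = -25
g(4) = 4*(-25) - 5*(-5) = -75
g(5) = 4*(-75) - 5*(-25) = -175
g(6) = 4*(-175) - 5*(-75) = -325
g(7) = 4*(-325) - 5*(-175) = -425
g(8) = 4*(-425) - 5*(-325) = -75

-75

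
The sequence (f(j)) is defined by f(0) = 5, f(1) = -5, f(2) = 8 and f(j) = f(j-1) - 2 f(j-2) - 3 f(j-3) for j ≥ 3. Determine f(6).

-41

f(3) = 8 - 2·(-5) - 3·5 = 3
f(4) = 3 - 2·8 - 3·(-5) = 2
f(5) = 2 - 2·3 - 3·8 = -28
f(6) = (-28) - 2·2 - 3·3 = -41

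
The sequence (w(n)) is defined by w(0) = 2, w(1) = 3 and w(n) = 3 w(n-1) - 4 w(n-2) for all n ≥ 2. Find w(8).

w(2) = 3*3 - 4*2 = 1
w(3) = 3*1 - 4*3 = -9
w(4) = 3*(-9) - 4*1 = -31
w(5) = 3*(-31) - 4*(-9) = -57
w(6) = 3*(-57) - 4*(-31) = -47
w(7) = 3*(-47) - 4*(-57) = 87
w(8) = 3*87 - 4*(-47) = 449

449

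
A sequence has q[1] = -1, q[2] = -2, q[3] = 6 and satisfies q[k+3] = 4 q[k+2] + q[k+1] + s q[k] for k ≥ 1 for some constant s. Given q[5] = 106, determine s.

-2

q[4] = 22 - s
q[5] = 94 - 6s
So 94 - 6s = 106, giving s = -2.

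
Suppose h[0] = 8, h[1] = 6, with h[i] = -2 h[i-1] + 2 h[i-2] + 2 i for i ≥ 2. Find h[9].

h[2] = -2·6 + 2·8 + 4 = 8
h[3] = -2·8 + 2·6 + 6 = 2
h[4] = -2·2 + 2·8 + 8 = 20
h[5] = -2·20 + 2·2 + 10 = -26
h[6] = -2·(-26) + 2·20 + 12 = 104
h[7] = -2·104 + 2·(-26) + 14 = -246
h[8] = -2·(-246) + 2·104 + 16 = 716
h[9] = -2·716 + 2·(-246) + 18 = -1906

-1906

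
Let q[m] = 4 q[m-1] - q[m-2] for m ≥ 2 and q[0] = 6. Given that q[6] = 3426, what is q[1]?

6

Let q[1] = x.
q[2] = -6 + 4x
q[3] = -24 + 15x
q[4] = -90 + 56x
q[5] = -336 + 209x
q[6] = -1254 + 780x
So -1254 + 780x = 3426, giving x = 6.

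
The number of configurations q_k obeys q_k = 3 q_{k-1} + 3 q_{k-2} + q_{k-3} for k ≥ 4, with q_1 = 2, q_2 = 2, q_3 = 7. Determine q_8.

6275

q_4 = 3·7 + 3·2 + 2 = 29
q_5 = 3·29 + 3·7 + 2 = 110
q_6 = 3·110 + 3·29 + 7 = 424
q_7 = 3·424 + 3·110 + 29 = 1631
q_8 = 3·1631 + 3·424 + 110 = 6275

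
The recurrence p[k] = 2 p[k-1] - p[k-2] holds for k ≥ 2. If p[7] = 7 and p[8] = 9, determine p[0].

Rearranging, p[k-2] = -(p[k] - 2 p[k-1]).
p[6] = -(9 - 2(7)) = 5
p[5] = -(7 - 2(5)) = 3
p[4] = -(5 - 2(3)) = 1
p[3] = -(3 - 2(1)) = -1
p[2] = -(1 - 2(-1)) = -3
p[1] = -(-1 - 2(-3)) = -5
p[0] = -(-3 - 2(-5)) = -7

-7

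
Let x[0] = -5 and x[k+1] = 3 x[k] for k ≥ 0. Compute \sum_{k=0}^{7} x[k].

-16400

x[1] = 3*(-5) = -15
x[2] = 3*(-15) = -45
x[3] = 3*(-45) = -135
x[4] = 3*(-135) = -405
x[5] = 3*(-405) = -1215
x[6] = 3*(-1215) = -3645
x[7] = 3*(-3645) = -10935
Sum = (-5) + (-15) + (-45) + (-135) + (-405) + (-1215) + (-3645) + (-10935) = -16400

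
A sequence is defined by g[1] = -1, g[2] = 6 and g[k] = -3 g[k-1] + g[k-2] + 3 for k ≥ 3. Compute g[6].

612

g[3] = -3·6 + (-1) + 3 = -16
g[4] = -3·(-16) + 6 + 3 = 57
g[5] = -3·57 + (-16) + 3 = -184
g[6] = -3·(-184) + 57 + 3 = 612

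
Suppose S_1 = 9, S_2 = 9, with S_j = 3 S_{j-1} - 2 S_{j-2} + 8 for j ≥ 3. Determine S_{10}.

S_3 = 3·9 - 2·9 + 8 = 17
S_4 = 3·17 - 2·9 + 8 = 41
S_5 = 3·41 - 2·17 + 8 = 97
S_6 = 3·97 - 2·41 + 8 = 217
S_7 = 3·217 - 2·97 + 8 = 465
S_8 = 3·465 - 2·217 + 8 = 969
S_9 = 3·969 - 2·465 + 8 = 1985
S_{10} = 3·1985 - 2·969 + 8 = 4025

4025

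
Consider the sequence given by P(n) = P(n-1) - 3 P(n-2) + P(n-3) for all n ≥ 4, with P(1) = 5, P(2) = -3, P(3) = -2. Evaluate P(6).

-23

P(4) = (-2) - 3(-3) + 5 = 12
P(5) = 12 - 3(-2) + (-3) = 15
P(6) = 15 - 3(12) + (-2) = -23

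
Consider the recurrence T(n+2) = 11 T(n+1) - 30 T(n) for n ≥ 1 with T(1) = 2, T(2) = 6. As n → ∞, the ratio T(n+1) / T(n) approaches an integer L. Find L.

The characteristic equation is r^2 - 11r + 30 = 0, which factors as (r - 6)(r - 5) = 0.
So the roots are 6 and 5. Since |6| > |5| and the coefficient of 6^n is non-zero, the ratio tends to 6.

6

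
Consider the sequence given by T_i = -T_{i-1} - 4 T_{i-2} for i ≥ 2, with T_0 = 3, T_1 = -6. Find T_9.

-402

T_2 = -(-6) - 4·3 = -6
T_3 = -(-6) - 4·(-6) = 30
T_4 = -30 - 4·(-6) = -6
T_5 = -(-6) - 4·30 = -114
T_6 = -(-114) - 4·(-6) = 138
T_7 = -138 - 4·(-114) = 318
T_8 = -318 - 4·138 = -870
T_9 = -(-870) - 4·318 = -402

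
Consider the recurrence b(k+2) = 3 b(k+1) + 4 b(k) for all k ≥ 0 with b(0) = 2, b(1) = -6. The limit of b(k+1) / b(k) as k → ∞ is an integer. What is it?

The characteristic equation is r^2 - 3r - 4 = 0, which factors as (r - 4)(r + 1) = 0.
So the roots are 4 and -1. Since |4| > |-1| and the coefficient of 4^k is non-zero, the ratio tends to 4.

4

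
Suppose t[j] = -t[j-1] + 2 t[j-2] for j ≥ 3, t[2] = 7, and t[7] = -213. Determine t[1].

-3

Let t[1] = w.
t[3] = -7 + 2w
t[4] = 21 - 2w
t[5] = -35 + 6w
t[6] = 77 - 10w
t[7] = -147 + 22w
So -147 + 22w = -213, giving w = -3.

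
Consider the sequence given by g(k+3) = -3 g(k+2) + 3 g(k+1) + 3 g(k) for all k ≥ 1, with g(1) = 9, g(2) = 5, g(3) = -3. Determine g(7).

-2043

g(4) = -3(-3) + 3(5) + 3(9) = 51
g(5) = -3(51) + 3(-3) + 3(5) = -147
g(6) = -3(-147) + 3(51) + 3(-3) = 585
g(7) = -3(585) + 3(-147) + 3(51) = -2043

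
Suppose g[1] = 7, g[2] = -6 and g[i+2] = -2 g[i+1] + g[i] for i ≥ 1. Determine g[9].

3631

g[3] = -2(-6) + 7 = 19
g[4] = -2(19) + (-6) = -44
g[5] = -2(-44) + 19 = 107
g[6] = -2(107) + (-44) = -258
g[7] = -2(-258) + 107 = 623
g[8] = -2(623) + (-258) = -1504
g[9] = -2(-1504) + 623 = 3631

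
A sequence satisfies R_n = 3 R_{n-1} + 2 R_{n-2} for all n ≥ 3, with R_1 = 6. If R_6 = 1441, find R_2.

Let R_2 = z.
R_3 = 12 + 3z
R_4 = 36 + 11z
R_5 = 132 + 39z
R_6 = 468 + 139z
So 468 + 139z = 1441, giving z = 7.

7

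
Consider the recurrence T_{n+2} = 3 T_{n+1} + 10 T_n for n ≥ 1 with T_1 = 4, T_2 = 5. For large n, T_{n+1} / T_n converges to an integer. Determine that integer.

5

The characteristic equation is r^2 - 3r - 10 = 0, which factors as (r - 5)(r + 2) = 0.
So the roots are 5 and -2. Since |5| > |-2| and the coefficient of 5^n is non-zero, the ratio tends to 5.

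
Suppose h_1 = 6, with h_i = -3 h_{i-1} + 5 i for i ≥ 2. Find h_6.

h_2 = -3*6 + 10 = -8
h_3 = -3*(-8) + 15 = 39
h_4 = -3*39 + 20 = -97
h_5 = -3*(-97) + 25 = 316
h_6 = -3*316 + 30 = -918

-918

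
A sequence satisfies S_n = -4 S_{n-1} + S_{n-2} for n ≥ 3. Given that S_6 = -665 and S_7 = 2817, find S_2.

-1

Rearranging, S_{n-2} = S_n + 4 S_{n-1}.
S_5 = 2817 + 4·(-665) = 157
S_4 = -665 + 4·157 = -37
S_3 = 157 + 4·(-37) = 9
S_2 = -37 + 4·9 = -1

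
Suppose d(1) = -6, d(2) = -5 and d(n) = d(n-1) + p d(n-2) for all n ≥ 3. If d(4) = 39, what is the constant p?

d(3) = -5 - 6p
d(4) = -5 - 11p
So -5 - 11p = 39, giving p = -4.

-4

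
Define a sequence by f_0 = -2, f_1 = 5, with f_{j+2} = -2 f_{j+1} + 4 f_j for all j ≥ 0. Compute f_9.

f_2 = -2*5 + 4*(-2) = -18
f_3 = -2*(-18) + 4*5 = 56
f_4 = -2*56 + 4*(-18) = -184
f_5 = -2*(-184) + 4*56 = 592
f_6 = -2*592 + 4*(-184) = -1920
f_7 = -2*(-1920) + 4*592 = 6208
f_8 = -2*6208 + 4*(-1920) = -20096
f_9 = -2*(-20096) + 4*6208 = 65024

65024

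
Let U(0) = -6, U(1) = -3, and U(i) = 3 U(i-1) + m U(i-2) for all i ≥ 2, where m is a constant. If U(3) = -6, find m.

-1

U(2) = -9 - 6m
U(3) = -27 - 21m
So -27 - 21m = -6, giving m = -1.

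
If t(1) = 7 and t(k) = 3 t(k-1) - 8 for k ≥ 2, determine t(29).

The fixed point is -8/(1 - 3) = 4, so t(k) - 4 = 3(t(k-1) - 4).
Hence t(k) = 3·3^{k-1} + 4.
t(29) = 3·3^{28} + 4 = 3·22876792454961 + 4 = 68630377364887.

68630377364887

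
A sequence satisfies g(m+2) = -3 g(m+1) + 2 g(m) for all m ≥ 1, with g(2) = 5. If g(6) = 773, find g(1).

Let g(1) = w.
g(3) = -15 + 2w
g(4) = 55 - 6w
g(5) = -195 + 22w
g(6) = 695 - 78w
So 695 - 78w = 773, giving w = -1.

-1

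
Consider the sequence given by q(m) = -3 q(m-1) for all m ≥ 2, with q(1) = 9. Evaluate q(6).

q(2) = -3*9 = -27
q(3) = -3*(-27) = 81
q(4) = -3*81 = -243
q(5) = -3*(-243) = 729
q(6) = -3*729 = -2187

-2187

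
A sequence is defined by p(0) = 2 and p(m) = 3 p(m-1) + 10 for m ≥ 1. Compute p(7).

15304

p(1) = 3(2) + 10 = 16
p(2) = 3(16) + 10 = 58
p(3) = 3(58) + 10 = 184
p(4) = 3(184) + 10 = 562
p(5) = 3(562) + 10 = 1696
p(6) = 3(1696) + 10 = 5098
p(7) = 3(5098) + 10 = 15304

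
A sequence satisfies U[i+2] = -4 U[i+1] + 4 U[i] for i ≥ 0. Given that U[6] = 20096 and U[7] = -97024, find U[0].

Rearranging, U[i-2] = (U[i] + 4 U[i-1]) / 4.
U[5] = (-97024 + 4·20096) / 4 = -16640/4 = -4160
U[4] = (20096 + 4·(-4160)) / 4 = 3456/4 = 864
U[3] = (-4160 + 4·864) / 4 = -704/4 = -176
U[2] = (864 + 4·(-176)) / 4 = 160/4 = 40
U[1] = (-176 + 4·40) / 4 = -16/4 = -4
U[0] = (40 + 4·(-4)) / 4 = 24/4 = 6

6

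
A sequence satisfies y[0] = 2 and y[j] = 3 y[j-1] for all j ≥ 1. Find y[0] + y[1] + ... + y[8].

19682

y[1] = 3·2 = 6
y[2] = 3·6 = 18
y[3] = 3·18 = 54
y[4] = 3·54 = 162
y[5] = 3·162 = 486
y[6] = 3·486 = 1458
y[7] = 3·1458 = 4374
y[8] = 3·4374 = 13122
Sum = 2 + 6 + 18 + 54 + 162 + 486 + 1458 + 4374 + 13122 = 19682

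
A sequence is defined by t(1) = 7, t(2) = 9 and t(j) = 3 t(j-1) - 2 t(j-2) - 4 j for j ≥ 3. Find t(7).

-719

t(3) = 3(9) - 2(7) - 12 = 1
t(4) = 3(1) - 2(9) - 16 = -31
t(5) = 3(-31) - 2(1) - 20 = -115
t(6) = 3(-115) - 2(-31) - 24 = -307
t(7) = 3(-307) - 2(-115) - 28 = -719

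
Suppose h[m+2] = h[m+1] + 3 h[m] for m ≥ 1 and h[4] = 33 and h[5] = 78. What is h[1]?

3

Rearranging, h[m-2] = (h[m] - h[m-1]) / 3.
h[3] = (78 - 33) / 3 = 45/3 = 15
h[2] = (33 - 15) / 3 = 18/3 = 6
h[1] = (15 - 6) / 3 = 9/3 = 3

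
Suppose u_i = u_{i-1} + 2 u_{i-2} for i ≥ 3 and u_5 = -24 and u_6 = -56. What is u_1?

Rearranging, u_{i-2} = (u_i - u_{i-1}) / 2.
u_4 = (-56 - (-24)) / 2 = -32/2 = -16
u_3 = (-24 - (-16)) / 2 = -8/2 = -4
u_2 = (-16 - (-4)) / 2 = -12/2 = -6
u_1 = (-4 - (-6)) / 2 = 2/2 = 1

1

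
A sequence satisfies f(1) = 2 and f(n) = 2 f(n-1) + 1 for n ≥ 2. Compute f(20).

The fixed point is 1/(1 - 2) = -1, so f(n) + 1 = 2(f(n-1) + 1).
Hence f(n) = 3·2^{n-1} - 1.
f(20) = 3·2^{19} - 1 = 3·524288 - 1 = 1572863.

1572863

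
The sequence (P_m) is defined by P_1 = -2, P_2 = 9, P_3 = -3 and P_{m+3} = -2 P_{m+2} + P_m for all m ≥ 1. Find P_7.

P_4 = -2·(-3) + (-2) = 4
P_5 = -2·4 + 9 = 1
P_6 = -2·1 + (-3) = -5
P_7 = -2·(-5) + 4 = 14

14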